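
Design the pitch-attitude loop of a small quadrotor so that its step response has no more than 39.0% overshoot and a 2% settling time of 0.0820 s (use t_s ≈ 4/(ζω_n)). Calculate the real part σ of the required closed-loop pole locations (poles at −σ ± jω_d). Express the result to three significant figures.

The settling-time spec alone fixes σ = ζω_n = 4/t_s = 4/0.0820 = 48.8.
(Overshoot then fixes ζ = 0.287 and hence ω_d = σ·√(1−ζ²)/ζ = 163 rad/s.)

σ ≈ 48.8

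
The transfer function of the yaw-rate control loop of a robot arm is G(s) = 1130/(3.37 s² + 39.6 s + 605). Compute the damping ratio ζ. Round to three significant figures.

Dividing through by 3.37: denominator becomes s² + 11.75 s + 179.5.
So ω_n = √179.5 = 13.4 rad/s and ζ = 11.75/(2·13.4) = 0.439.

ζ ≈ 0.439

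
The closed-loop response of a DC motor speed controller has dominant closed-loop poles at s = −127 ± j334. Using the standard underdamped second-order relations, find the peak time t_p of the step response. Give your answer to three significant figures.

t_p ≈ 0.00941 s

t_p = π/ω_d with ω_d = 334 (the imaginary part), so t_p = 0.00941 s.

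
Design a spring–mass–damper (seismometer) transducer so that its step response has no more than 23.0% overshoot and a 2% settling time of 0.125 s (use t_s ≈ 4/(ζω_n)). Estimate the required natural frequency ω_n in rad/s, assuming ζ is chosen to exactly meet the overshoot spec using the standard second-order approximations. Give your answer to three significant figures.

ω_n ≈ 75.5 rad/s

From %OS = 100·exp(−πζ/√(1−ζ²)), invert to get ζ = −ln(OS)/√(π² + ln²(OS)) with OS = 0.230.
−ln 0.230 = 1.470, so ζ = 1.470/√(π² + 2.160) = 0.424.
Then ω_n = 4/(ζ t_s) = 4/(0.424 × 0.125) = 75.5 rad/s.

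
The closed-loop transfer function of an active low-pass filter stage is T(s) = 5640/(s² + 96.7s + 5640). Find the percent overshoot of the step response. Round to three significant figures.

Matching coefficients with s² + 2ζω_n s + ω_n² gives ω_n² = 5640 ⇒ ω_n = 75.1 rad/s, and ζ = 96.7/(2ω_n) = 0.644.
%OS = 100·exp(−πζ/√(1−ζ²)) = 7.11%.

%OS ≈ 7.11%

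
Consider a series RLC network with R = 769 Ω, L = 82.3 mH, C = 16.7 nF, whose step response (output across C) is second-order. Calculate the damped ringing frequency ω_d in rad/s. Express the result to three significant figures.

For a series RLC circuit (capacitor voltage as output), ω_n = 1/√(LC) = 1/√(82.3 mH · 16.7 nF) = 27000 rad/s.
ζ = (R/2)·√(C/L) = (769/2)·√(16.7 nF/82.3 mH) = 0.173.
ω_d = ω_n√(1−ζ²) = 26600 rad/s.

ω_d ≈ 26600 rad/s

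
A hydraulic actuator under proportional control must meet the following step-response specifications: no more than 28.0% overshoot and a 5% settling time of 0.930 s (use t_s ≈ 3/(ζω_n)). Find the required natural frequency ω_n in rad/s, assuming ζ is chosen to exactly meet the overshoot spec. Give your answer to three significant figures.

ω_n ≈ 8.59 rad/s

From %OS = 100·exp(−πζ/√(1−ζ²)), invert to get ζ = −ln(OS)/√(π² + ln²(OS)) with OS = 0.280.
−ln 0.280 = 1.273, so ζ = 1.273/√(π² + 1.620) = 0.376.
From t_s ≈ 3/(ζω_n): ω_n = 3/(ζ·t_s) = 3/(0.376·0.930) = 8.59 rad/s.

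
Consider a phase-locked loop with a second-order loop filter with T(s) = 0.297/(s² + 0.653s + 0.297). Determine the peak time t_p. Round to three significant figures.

t_p ≈ 7.20 s

Matching coefficients with s² + 2ζω_n s + ω_n² gives ω_n² = 0.297 ⇒ ω_n = 0.545 rad/s, and ζ = 0.653/(2ω_n) = 0.599.
ω_d = 0.545·√(1 − 0.599²) = 0.436 rad/s. Then t_p = π/ω_d = 7.20 s.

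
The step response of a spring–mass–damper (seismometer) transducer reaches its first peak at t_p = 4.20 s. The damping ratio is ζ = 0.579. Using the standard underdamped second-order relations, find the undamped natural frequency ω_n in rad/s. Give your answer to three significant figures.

ω_n ≈ 0.917 rad/s

Peak time t_p = π/ω_d, so ω_d = π/t_p = π/4.20 = 0.748 rad/s.
ω_n = ω_d/√(1−ζ²) = 0.748/√0.665 = 0.917 rad/s.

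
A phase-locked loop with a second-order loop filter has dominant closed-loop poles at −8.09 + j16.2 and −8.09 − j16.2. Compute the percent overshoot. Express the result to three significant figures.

The poles are at −σ ± jω_d with σ = 8.09 and ω_d = 16.2, so ω_n = √(σ²+ω_d²) = 18.1 rad/s and ζ = σ/ω_n = 0.447.
%OS = 100·exp(−πζ/√(1−ζ²)) = 20.8%.

%OS ≈ 20.8%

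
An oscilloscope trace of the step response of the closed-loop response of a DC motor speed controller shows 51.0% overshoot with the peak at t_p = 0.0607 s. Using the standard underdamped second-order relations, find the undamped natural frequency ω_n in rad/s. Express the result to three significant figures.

ω_n ≈ 52.9 rad/s

The overshoot fixes ζ = −ln(OS)/√(π²+ln²(OS)) = 0.210.
From t_p = π/ω_d, ω_d = π/0.0607 = 51.8 rad/s, so ω_n = ω_d/√(1−ζ²) = 52.9 rad/s.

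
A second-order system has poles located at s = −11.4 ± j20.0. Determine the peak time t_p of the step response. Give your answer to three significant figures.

t_p = π/ω_d with ω_d = 20.0 (the imaginary part), so t_p = 0.157 s.

t_p ≈ 0.157 s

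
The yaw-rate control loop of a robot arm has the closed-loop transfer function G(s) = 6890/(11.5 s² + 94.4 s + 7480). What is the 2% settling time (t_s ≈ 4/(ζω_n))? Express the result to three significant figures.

Dividing through by 11.5: denominator becomes s² + 8.209 s + 650.4.
So ω_n = √650.4 = 25.5 rad/s and ζ = 8.209/(2·25.5) = 0.161.
t_s ≈ 4/(ζω_n) = 0.975 s.

t_s ≈ 0.975 s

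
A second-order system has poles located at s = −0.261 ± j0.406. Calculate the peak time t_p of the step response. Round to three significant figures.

t_p = π/ω_d with ω_d = 0.406 (the imaginary part), so t_p = 7.74 s.

t_p ≈ 7.74 s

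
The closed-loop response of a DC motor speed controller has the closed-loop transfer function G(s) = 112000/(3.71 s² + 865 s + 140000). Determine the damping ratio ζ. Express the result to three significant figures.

Dividing through by 3.71: denominator becomes s² + 233.2 s + 37740.
So ω_n = √37740 = 194 rad/s and ζ = 233.2/(2·194) = 0.600.

ζ ≈ 0.600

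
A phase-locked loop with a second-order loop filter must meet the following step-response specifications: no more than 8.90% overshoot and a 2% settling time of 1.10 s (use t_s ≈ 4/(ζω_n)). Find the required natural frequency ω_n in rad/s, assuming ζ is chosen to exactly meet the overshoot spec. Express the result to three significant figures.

ζ = −ln(OS)/√(π² + (ln OS)²). With OS = 0.0890, ln OS = −2.419 and ζ = 2.419/3.965 = 0.610.
From t_s ≈ 4/(ζω_n): ω_n = 4/(ζ·t_s) = 4/(0.610·1.10) = 5.96 rad/s.

ω_n ≈ 5.96 rad/s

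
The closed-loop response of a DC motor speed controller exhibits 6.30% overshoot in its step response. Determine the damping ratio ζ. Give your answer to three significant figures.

From %OS = 100·exp(−πζ/√(1−ζ²)), invert to get ζ = −ln(OS)/√(π² + ln²(OS)) with OS = 0.0630.
−ln 0.0630 = 2.765, so ζ = 2.765/√(π² + 7.643) = 0.661.

ζ ≈ 0.661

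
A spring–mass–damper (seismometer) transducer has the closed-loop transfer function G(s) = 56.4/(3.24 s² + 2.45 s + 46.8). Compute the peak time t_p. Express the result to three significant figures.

t_p ≈ 0.831 s

Dividing through by 3.24: denominator becomes s² + 0.7562 s + 14.44.
So ω_n = √14.44 = 3.80 rad/s and ζ = 0.7562/(2·3.80) = 0.0995.
The damped frequency ω_d = ω_n√(1−ζ²) = 3.78 rad/s. t_p = π/ω_d = 0.831 s.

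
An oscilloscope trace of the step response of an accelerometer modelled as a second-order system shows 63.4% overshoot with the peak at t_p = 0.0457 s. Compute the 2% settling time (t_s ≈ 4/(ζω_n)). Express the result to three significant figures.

The overshoot fixes ζ = −ln(OS)/√(π²+ln²(OS)) = 0.144.
From t_p = π/ω_d, ω_d = π/0.0457 = 68.7 rad/s, so ω_n = ω_d/√(1−ζ²) = 69.5 rad/s.
t_s ≈ 4/(ζω_n) = 4/(0.144·69.5) = 0.401 s.

t_s ≈ 0.401 s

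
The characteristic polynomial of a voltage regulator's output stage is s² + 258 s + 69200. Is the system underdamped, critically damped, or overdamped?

underdamped

a² − 4b = 258² − 4·69200 < 0 (complex roots); the system is underdamped.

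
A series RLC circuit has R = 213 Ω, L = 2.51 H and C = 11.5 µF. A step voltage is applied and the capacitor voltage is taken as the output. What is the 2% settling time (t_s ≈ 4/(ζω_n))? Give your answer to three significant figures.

For a series RLC circuit (capacitor voltage as output), ω_n = 1/√(LC) = 1/√(2.51 H · 11.5 µF) = 186 rad/s.
ζ = (R/2)·√(C/L) = (213/2)·√(11.5 µF/2.51 H) = 0.228.
t_s ≈ 4/(ζω_n) = 0.0943 s.

t_s ≈ 0.0943 s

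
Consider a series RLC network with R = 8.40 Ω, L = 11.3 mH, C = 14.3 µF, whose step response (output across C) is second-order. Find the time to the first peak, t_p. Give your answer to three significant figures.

t_p ≈ 0.00128 s

For a series RLC circuit (capacitor voltage as output), ω_n = 1/√(LC) = 1/√(11.3 mH · 14.3 µF) = 2490 rad/s.
ζ = (R/2)·√(C/L) = (8.40/2)·√(14.3 µF/11.3 mH) = 0.149.
ω_d = 2490·√(1 − 0.149²) = 2460 rad/s. t_p = π/ω_d = 0.00128 s.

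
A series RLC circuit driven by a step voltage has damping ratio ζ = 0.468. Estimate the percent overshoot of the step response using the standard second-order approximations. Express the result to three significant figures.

%OS ≈ 18.9%

For an underdamped second-order system, %OS = 100·exp(−πζ/√(1−ζ²)).
πζ/√(1−ζ²) = π·0.468/√(1−0.219) = 1.664, so %OS = 100·e^(−1.664) = 18.9%.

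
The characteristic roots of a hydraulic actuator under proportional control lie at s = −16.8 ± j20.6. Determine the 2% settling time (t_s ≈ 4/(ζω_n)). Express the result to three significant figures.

For poles at −σ ± jω_d, ζω_n = σ = 16.8, so t_s ≈ 4/σ = 0.238 s.

t_s ≈ 0.238 s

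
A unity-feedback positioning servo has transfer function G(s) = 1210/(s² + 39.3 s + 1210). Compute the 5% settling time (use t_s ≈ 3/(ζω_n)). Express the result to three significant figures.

t_s ≈ 0.153 s

Matching coefficients with s² + 2ζω_n s + ω_n² gives ω_n² = 1210 ⇒ ω_n = 34.8 rad/s, and ζ = 39.3/(2ω_n) = 0.565.
t_s ≈ 3/(ζω_n) = 3/(0.565·34.8) = 0.153 s.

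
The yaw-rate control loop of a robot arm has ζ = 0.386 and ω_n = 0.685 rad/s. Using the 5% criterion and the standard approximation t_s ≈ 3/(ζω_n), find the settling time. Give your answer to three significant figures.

t_s ≈ 3/(ζω_n) = 3/(0.386 × 0.685) = 11.3 s.

t_s ≈ 11.3 s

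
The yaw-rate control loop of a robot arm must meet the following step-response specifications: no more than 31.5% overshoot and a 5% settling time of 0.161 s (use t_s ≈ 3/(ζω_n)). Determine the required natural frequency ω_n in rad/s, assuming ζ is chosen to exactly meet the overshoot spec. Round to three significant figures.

ω_n ≈ 54.0 rad/s

From %OS = 100·exp(−πζ/√(1−ζ²)), invert to get ζ = −ln(OS)/√(π² + ln²(OS)) with OS = 0.315.
−ln 0.315 = 1.155, so ζ = 1.155/√(π² + 1.334) = 0.345.
From t_s ≈ 3/(ζω_n): ω_n = 3/(ζ·t_s) = 3/(0.345·0.161) = 54.0 rad/s.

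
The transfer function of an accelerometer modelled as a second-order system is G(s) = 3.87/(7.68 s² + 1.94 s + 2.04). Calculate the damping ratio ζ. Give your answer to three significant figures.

ζ ≈ 0.245

Dividing through by 7.68: denominator becomes s² + 0.2526 s + 0.2656.
So ω_n = √0.2656 = 0.515 rad/s and ζ = 0.2526/(2·0.515) = 0.245.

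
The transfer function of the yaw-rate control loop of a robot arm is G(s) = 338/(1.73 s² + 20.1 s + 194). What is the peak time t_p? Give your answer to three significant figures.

Dividing through by 1.73: denominator becomes s² + 11.62 s + 112.1.
So ω_n = √112.1 = 10.6 rad/s and ζ = 11.62/(2·10.6) = 0.549.
ω_d = 10.6·√(1 − 0.549²) = 8.85 rad/s. t_p = π/ω_d = 0.355 s.

t_p ≈ 0.355 s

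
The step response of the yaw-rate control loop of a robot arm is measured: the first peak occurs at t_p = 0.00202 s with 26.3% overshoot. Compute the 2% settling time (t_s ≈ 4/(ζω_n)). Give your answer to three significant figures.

From the overshoot, ζ = −ln(OS)/√(π²+ln²(OS)) = 0.391.
From t_p = π/ω_d, ω_d = π/0.00202 = 1560 rad/s, so ω_n = ω_d/√(1−ζ²) = 1690 rad/s.
t_s ≈ 4/(ζω_n) = 4/(0.391·1690) = 0.00605 s.

t_s ≈ 0.00605 s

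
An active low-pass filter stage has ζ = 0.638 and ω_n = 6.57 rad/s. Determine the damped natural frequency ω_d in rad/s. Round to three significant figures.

ω_d = ω_n√(1−ζ²) = 6.57·√0.593 = 5.06 rad/s.

ω_d ≈ 5.06 rad/s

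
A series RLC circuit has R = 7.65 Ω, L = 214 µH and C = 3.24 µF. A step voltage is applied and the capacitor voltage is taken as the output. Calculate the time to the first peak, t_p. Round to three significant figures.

t_p ≈ 0.0000938 s

For a series RLC circuit (capacitor voltage as output), ω_n = 1/√(LC) = 1/√(214 µH · 3.24 µF) = 38000 rad/s.
ζ = (R/2)·√(C/L) = (7.65/2)·√(3.24 µF/214 µH) = 0.471.
The damped frequency ω_d = ω_n√(1−ζ²) = 33500 rad/s. t_p = π/ω_d = 0.0000938 s.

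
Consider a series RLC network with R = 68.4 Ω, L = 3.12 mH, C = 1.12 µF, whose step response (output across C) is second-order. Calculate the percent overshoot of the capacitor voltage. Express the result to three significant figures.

%OS ≈ 6.91%

For a series RLC circuit (capacitor voltage as output), ω_n = 1/√(LC) = 1/√(3.12 mH · 1.12 µF) = 16900 rad/s.
ζ = (R/2)·√(C/L) = (68.4/2)·√(1.12 µF/3.12 mH) = 0.648.
%OS = 100·exp(−πζ/√(1−ζ²)) = 6.91%.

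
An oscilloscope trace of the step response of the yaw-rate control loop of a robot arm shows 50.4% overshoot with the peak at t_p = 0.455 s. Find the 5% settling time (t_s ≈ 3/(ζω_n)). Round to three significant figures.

t_s ≈ 1.99 s

ζ from %OS: ζ = |ln 0.504|/√(π²+ln²0.504) = 0.213.
t_p = π/ω_d ⇒ ω_d = 6.90 rad/s; then ω_n = ω_d/√(1−ζ²) = 7.07 rad/s.
t_s ≈ 3/(ζω_n) = 3/(0.213·7.07) = 1.99 s.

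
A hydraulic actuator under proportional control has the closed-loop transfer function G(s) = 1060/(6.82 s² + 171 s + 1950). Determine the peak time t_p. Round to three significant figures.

Dividing through by 6.82: denominator becomes s² + 25.07 s + 285.9.
So ω_n = √285.9 = 16.9 rad/s and ζ = 25.07/(2·16.9) = 0.741.
ω_d = ω_n√(1−ζ²) = 11.3 rad/s. t_p = π/ω_d = 0.277 s.

t_p ≈ 0.277 s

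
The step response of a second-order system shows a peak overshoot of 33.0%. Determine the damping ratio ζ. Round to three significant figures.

ζ ≈ 0.333

From %OS = 100·exp(−πζ/√(1−ζ²)), invert to get ζ = −ln(OS)/√(π² + ln²(OS)) with OS = 0.330.
−ln 0.330 = 1.109, so ζ = 1.109/√(π² + 1.229) = 0.333.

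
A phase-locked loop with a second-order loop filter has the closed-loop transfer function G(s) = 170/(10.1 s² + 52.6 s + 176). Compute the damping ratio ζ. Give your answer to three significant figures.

ζ ≈ 0.624

Dividing through by 10.1: denominator becomes s² + 5.208 s + 17.43.
So ω_n = √17.43 = 4.17 rad/s and ζ = 5.208/(2·4.17) = 0.624.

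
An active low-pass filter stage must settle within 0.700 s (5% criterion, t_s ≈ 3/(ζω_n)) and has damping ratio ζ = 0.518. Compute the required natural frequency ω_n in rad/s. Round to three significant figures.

ω_n ≈ 8.27 rad/s

Rearranging t_s ≈ 3/(ζω_n) gives ω_n = 3/(ζ·t_s) = 3/(0.518 × 0.700) = 8.27 rad/s.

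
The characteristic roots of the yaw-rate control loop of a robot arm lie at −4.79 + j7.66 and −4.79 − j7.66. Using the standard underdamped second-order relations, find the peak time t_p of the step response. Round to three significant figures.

t_p = π/ω_d with ω_d = 7.66 (the imaginary part), so t_p = 0.410 s.

t_p ≈ 0.410 s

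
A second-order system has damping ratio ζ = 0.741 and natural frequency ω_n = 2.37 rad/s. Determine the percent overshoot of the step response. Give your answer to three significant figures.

For an underdamped second-order system, %OS = 100·exp(−πζ/√(1−ζ²)).
πζ/√(1−ζ²) = π·0.741/√(1−0.549) = 3.467, so %OS = 100·e^(−3.467) = 3.12%.

%OS ≈ 3.12%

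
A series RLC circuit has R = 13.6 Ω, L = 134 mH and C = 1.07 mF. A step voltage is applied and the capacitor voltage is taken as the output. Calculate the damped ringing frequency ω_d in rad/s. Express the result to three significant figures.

For a series RLC circuit (capacitor voltage as output), ω_n = 1/√(LC) = 1/√(134 mH · 1.07 mF) = 83.5 rad/s.
ζ = (R/2)·√(C/L) = (13.6/2)·√(1.07 mF/134 mH) = 0.608.
The damped frequency ω_d = ω_n√(1−ζ²) = 66.3 rad/s.

ω_d ≈ 66.3 rad/s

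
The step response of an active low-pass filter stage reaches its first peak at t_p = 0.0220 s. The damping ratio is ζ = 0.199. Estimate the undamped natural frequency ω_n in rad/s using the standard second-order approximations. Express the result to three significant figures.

ω_n ≈ 146 rad/s

Peak time t_p = π/ω_d, so ω_d = π/t_p = π/0.0220 = 143 rad/s.
ω_n = ω_d/√(1−ζ²) = 143/√0.960 = 146 rad/s.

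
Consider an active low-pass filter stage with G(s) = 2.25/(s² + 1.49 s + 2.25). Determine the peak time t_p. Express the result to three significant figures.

Comparing the denominator to s² + 2ζω_n s + ω_n²: ω_n = √2.25 = 1.50 rad/s, and 2ζω_n = 1.49 so ζ = 1.49/(2·1.50) = 0.497.
ω_d = 1.50·√(1 − 0.497²) = 1.30 rad/s. Then t_p = π/ω_d = 2.41 s.

t_p ≈ 2.41 s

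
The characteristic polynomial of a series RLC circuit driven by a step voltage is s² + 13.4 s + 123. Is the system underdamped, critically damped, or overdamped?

underdamped

a² − 4b = 13.4² − 4·123 < 0 (complex roots); the system is underdamped.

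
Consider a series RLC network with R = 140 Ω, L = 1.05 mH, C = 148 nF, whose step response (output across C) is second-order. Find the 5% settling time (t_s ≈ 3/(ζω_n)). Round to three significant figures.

For a series RLC circuit (capacitor voltage as output), ω_n = 1/√(LC) = 1/√(1.05 mH · 148 nF) = 80200 rad/s.
ζ = (R/2)·√(C/L) = (140/2)·√(148 nF/1.05 mH) = 0.831.
t_s ≈ 3/(ζω_n) = 0.0000450 s.

t_s ≈ 0.0000450 s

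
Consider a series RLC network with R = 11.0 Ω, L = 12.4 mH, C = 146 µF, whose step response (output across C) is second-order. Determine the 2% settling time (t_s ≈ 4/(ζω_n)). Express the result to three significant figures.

For a series RLC circuit (capacitor voltage as output), ω_n = 1/√(LC) = 1/√(12.4 mH · 146 µF) = 743 rad/s.
ζ = (R/2)·√(C/L) = (11.0/2)·√(146 µF/12.4 mH) = 0.597.
t_s ≈ 4/(ζω_n) = 0.00902 s.

t_s ≈ 0.00902 s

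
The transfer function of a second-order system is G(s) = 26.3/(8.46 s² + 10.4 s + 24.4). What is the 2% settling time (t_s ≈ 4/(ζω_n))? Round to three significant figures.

Dividing through by 8.46: denominator becomes s² + 1.229 s + 2.884.
So ω_n = √2.884 = 1.70 rad/s and ζ = 1.229/(2·1.70) = 0.362.
t_s ≈ 4/(ζω_n) = 6.51 s.

t_s ≈ 6.51 s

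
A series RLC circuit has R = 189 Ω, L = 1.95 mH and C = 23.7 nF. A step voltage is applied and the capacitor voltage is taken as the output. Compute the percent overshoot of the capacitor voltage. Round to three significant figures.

For a series RLC circuit (capacitor voltage as output), ω_n = 1/√(LC) = 1/√(1.95 mH · 23.7 nF) = 147000 rad/s.
ζ = (R/2)·√(C/L) = (189/2)·√(23.7 nF/1.95 mH) = 0.329.
Overshoot: exp(−π·0.329/√(1−0.329²)) = 0.334, i.e. 33.4%.

%OS ≈ 33.4%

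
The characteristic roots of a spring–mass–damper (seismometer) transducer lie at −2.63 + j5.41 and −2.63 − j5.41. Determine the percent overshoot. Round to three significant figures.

|pole| = ω_n = √(2.63² + 5.41²) = 6.02 rad/s; ζ = cos θ = σ/ω_n = 0.437.
%OS = 100·exp(−πζ/√(1−ζ²)) = 21.7%.

%OS ≈ 21.7%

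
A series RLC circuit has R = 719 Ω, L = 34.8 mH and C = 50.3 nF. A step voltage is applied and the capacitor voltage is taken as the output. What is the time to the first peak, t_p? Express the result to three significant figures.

t_p ≈ 0.000146 s

For a series RLC circuit (capacitor voltage as output), ω_n = 1/√(LC) = 1/√(34.8 mH · 50.3 nF) = 23900 rad/s.
ζ = (R/2)·√(C/L) = (719/2)·√(50.3 nF/34.8 mH) = 0.432.
The damped frequency ω_d = ω_n√(1−ζ²) = 21600 rad/s. t_p = π/ω_d = 0.000146 s.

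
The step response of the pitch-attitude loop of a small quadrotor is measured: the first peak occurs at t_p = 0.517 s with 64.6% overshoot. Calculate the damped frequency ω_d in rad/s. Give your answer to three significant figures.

ω_d ≈ 6.08 rad/s

t_p = π/ω_d, so ω_d = π/0.517 = 6.08 rad/s.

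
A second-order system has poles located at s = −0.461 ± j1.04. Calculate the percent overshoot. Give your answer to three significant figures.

%OS ≈ 24.8%

The poles are at −σ ± jω_d with σ = 0.461 and ω_d = 1.04, so ω_n = √(σ²+ω_d²) = 1.14 rad/s and ζ = σ/ω_n = 0.405.
%OS = 100 e^{−πζ/√(1−ζ²)} with ζ = 0.405 gives 24.8%.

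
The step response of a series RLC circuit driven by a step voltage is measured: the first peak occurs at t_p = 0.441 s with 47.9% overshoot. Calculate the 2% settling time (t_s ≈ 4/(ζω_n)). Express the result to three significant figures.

t_s ≈ 2.40 s

The overshoot fixes ζ = −ln(OS)/√(π²+ln²(OS)) = 0.228.
From t_p = π/ω_d, ω_d = π/0.441 = 7.12 rad/s, so ω_n = ω_d/√(1−ζ²) = 7.32 rad/s.
t_s ≈ 4/(ζω_n) = 4/(0.228·7.32) = 2.40 s.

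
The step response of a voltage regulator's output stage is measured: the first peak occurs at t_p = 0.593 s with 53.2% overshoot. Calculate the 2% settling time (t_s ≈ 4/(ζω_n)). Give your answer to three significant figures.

t_s ≈ 3.76 s

The overshoot fixes ζ = −ln(OS)/√(π²+ln²(OS)) = 0.197.
t_p = π/ω_d ⇒ ω_d = 5.30 rad/s; then ω_n = ω_d/√(1−ζ²) = 5.40 rad/s.
t_s ≈ 4/(ζω_n) = 4/(0.197·5.40) = 3.76 s.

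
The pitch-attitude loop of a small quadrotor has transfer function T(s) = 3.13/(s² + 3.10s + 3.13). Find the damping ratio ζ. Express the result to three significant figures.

Comparing the denominator to s² + 2ζω_n s + ω_n²: ω_n = √3.13 = 1.77 rad/s, and 2ζω_n = 3.10 so ζ = 3.10/(2·1.77) = 0.876.

ζ ≈ 0.876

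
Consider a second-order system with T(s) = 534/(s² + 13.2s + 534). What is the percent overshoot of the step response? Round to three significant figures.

Comparing the denominator to s² + 2ζω_n s + ω_n²: ω_n = √534 = 23.1 rad/s, and 2ζω_n = 13.2 so ζ = 13.2/(2·23.1) = 0.286.
%OS = 100 e^{−πζ/√(1−ζ²)} with ζ = 0.286 gives 39.2%.

%OS ≈ 39.2%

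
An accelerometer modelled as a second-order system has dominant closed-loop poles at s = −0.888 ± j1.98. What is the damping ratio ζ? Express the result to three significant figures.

|pole| = ω_n = √(0.888² + 1.98²) = 2.17 rad/s; ζ = cos θ = σ/ω_n = 0.409.

ζ ≈ 0.409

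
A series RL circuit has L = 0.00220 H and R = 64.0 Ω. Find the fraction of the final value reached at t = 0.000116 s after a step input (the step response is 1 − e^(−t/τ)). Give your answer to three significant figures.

τ = L/R = 0.00220/64.0 = 0.0000344 s.
y(t)/y_∞ = 1 − e^(−t/τ) = 1 − e^(−0.000116/0.0000344) = 1 − e^(−3.37) = 0.966.

y/y_∞ ≈ 0.966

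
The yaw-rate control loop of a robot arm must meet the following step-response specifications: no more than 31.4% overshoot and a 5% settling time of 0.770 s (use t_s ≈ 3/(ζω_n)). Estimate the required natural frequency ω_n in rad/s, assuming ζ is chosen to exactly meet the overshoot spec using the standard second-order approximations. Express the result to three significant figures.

ω_n ≈ 11.3 rad/s

Inverting the overshoot relation: ζ = |ln 0.314|/√(π² + ln²0.314) = 0.346.
Then ω_n = 3/(ζ t_s) = 3/(0.346 × 0.770) = 11.3 rad/s.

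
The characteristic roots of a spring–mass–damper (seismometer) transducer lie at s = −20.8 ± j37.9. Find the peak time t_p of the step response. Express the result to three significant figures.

t_p ≈ 0.0829 s

t_p = π/ω_d with ω_d = 37.9 (the imaginary part), so t_p = 0.0829 s.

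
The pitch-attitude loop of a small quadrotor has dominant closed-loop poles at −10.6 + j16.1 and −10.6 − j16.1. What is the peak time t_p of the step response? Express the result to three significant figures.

t_p = π/ω_d with ω_d = 16.1 (the imaginary part), so t_p = 0.195 s.

t_p ≈ 0.195 s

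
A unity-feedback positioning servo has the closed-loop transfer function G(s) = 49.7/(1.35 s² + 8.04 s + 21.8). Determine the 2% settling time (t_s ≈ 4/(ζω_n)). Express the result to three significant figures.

t_s ≈ 1.34 s

Dividing through by 1.35: denominator becomes s² + 5.956 s + 16.15.
So ω_n = √16.15 = 4.02 rad/s and ζ = 5.956/(2·4.02) = 0.741.
t_s ≈ 4/(ζω_n) = 1.34 s.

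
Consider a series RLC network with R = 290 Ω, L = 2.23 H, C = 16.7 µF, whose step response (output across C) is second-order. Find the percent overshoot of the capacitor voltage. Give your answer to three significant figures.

%OS ≈ 25.7%

For a series RLC circuit (capacitor voltage as output), ω_n = 1/√(LC) = 1/√(2.23 H · 16.7 µF) = 164 rad/s.
ζ = (R/2)·√(C/L) = (290/2)·√(16.7 µF/2.23 H) = 0.397.
%OS = 100 e^{−πζ/√(1−ζ²)} with ζ = 0.397 gives 25.7%.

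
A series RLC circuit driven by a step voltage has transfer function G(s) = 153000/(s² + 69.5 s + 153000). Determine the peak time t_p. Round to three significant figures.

t_p ≈ 0.00806 s

ω_n = √153000 = 391 rad/s; ζ = 69.5/(2·391) = 0.0888.
ω_d = ω_n√(1−ζ²) = 390 rad/s. Then t_p = π/ω_d = 0.00806 s.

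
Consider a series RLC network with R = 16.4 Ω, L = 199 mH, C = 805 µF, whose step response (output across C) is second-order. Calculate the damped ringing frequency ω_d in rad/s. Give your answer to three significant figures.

ω_d ≈ 67.4 rad/s

For a series RLC circuit (capacitor voltage as output), ω_n = 1/√(LC) = 1/√(199 mH · 805 µF) = 79.0 rad/s.
ζ = (R/2)·√(C/L) = (16.4/2)·√(805 µF/199 mH) = 0.522.
The damped frequency ω_d = ω_n√(1−ζ²) = 67.4 rad/s.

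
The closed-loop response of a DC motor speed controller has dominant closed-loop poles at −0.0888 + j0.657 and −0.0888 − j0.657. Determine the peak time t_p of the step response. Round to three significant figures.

t_p = π/ω_d with ω_d = 0.657 (the imaginary part), so t_p = 4.78 s.

t_p ≈ 4.78 s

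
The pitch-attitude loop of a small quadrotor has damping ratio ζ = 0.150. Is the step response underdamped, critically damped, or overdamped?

Since ζ = 0.150 < 1, the system is underdamped.

underdamped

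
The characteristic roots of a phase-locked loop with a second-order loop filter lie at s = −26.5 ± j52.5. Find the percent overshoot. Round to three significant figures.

|pole| = ω_n = √(26.5² + 52.5²) = 58.8 rad/s; ζ = cos θ = σ/ω_n = 0.451.
%OS = 100 e^{−πζ/√(1−ζ²)} with ζ = 0.451 gives 20.5%.

%OS ≈ 20.5%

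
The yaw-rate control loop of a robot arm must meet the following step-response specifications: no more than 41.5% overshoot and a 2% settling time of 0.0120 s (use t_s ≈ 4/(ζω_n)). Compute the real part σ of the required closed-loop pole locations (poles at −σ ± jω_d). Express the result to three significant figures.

The settling-time spec alone fixes σ = ζω_n = 4/t_s = 4/0.0120 = 333.
(Overshoot then fixes ζ = 0.270 and hence ω_d = σ·√(1−ζ²)/ζ = 1190 rad/s.)

σ ≈ 333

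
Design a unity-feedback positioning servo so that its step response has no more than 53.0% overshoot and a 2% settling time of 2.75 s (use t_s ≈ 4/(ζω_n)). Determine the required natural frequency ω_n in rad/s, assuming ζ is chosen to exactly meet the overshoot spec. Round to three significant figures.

From %OS = 100·exp(−πζ/√(1−ζ²)), invert to get ζ = −ln(OS)/√(π² + ln²(OS)) with OS = 0.530.
−ln 0.530 = 0.6349, so ζ = 0.6349/√(π² + 0.4031) = 0.198.
From t_s ≈ 4/(ζω_n): ω_n = 4/(ζ·t_s) = 4/(0.198·2.75) = 7.34 rad/s.

ω_n ≈ 7.34 rad/s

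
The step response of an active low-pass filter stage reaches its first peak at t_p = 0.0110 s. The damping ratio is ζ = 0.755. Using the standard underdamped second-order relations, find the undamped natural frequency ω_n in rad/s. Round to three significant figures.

ω_n ≈ 436 rad/s

Peak time t_p = π/ω_d, so ω_d = π/t_p = π/0.0110 = 286 rad/s.
ω_n = ω_d/√(1−ζ²) = 286/√0.430 = 436 rad/s.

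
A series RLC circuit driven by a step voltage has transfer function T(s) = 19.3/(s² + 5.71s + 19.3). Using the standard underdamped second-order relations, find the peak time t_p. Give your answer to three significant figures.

Matching coefficients with s² + 2ζω_n s + ω_n² gives ω_n² = 19.3 ⇒ ω_n = 4.39 rad/s, and ζ = 5.71/(2ω_n) = 0.650.
The damped frequency ω_d = ω_n√(1−ζ²) = 3.34 rad/s. Then t_p = π/ω_d = 0.941 s.

t_p ≈ 0.941 s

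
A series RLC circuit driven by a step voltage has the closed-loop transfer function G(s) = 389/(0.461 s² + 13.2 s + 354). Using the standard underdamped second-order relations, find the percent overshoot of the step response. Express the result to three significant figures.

%OS ≈ 15.0%

Dividing through by 0.461: denominator becomes s² + 28.63 s + 767.9.
So ω_n = √767.9 = 27.7 rad/s and ζ = 28.63/(2·27.7) = 0.517.
%OS = 100·exp(−πζ/√(1−ζ²)) = 15.0%.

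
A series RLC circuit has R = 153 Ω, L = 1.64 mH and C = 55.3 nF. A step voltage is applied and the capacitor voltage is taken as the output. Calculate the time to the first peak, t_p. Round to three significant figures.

t_p ≈ 0.0000334 s

For a series RLC circuit (capacitor voltage as output), ω_n = 1/√(LC) = 1/√(1.64 mH · 55.3 nF) = 105000 rad/s.
ζ = (R/2)·√(C/L) = (153/2)·√(55.3 nF/1.64 mH) = 0.444.
The damped frequency ω_d = ω_n√(1−ζ²) = 94100 rad/s. t_p = π/ω_d = 0.0000334 s.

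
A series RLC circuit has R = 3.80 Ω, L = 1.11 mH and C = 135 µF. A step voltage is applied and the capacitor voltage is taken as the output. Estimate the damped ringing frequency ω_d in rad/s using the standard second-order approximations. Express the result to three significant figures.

For a series RLC circuit (capacitor voltage as output), ω_n = 1/√(LC) = 1/√(1.11 mH · 135 µF) = 2580 rad/s.
ζ = (R/2)·√(C/L) = (3.80/2)·√(135 µF/1.11 mH) = 0.663.
ω_d = ω_n√(1−ζ²) = 1930 rad/s.

ω_d ≈ 1930 rad/s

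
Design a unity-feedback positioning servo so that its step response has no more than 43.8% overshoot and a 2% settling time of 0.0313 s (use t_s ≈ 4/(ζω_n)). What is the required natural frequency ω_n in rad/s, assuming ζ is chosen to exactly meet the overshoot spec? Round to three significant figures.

ω_n ≈ 503 rad/s

ζ = −ln(OS)/√(π² + (ln OS)²). With OS = 0.438, ln OS = −0.8255 and ζ = 0.8255/3.248 = 0.254.
Then ω_n = 4/(ζ t_s) = 4/(0.254 × 0.0313) = 503 rad/s.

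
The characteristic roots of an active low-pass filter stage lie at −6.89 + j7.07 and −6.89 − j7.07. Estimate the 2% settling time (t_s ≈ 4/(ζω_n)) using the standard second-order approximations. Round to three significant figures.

t_s ≈ 0.581 s

For poles at −σ ± jω_d, ζω_n = σ = 6.89, so t_s ≈ 4/σ = 0.581 s.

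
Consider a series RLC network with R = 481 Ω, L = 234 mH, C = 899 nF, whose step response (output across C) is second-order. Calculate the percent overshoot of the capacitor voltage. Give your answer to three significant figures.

%OS ≈ 18.7%

For a series RLC circuit (capacitor voltage as output), ω_n = 1/√(LC) = 1/√(234 mH · 899 nF) = 2180 rad/s.
ζ = (R/2)·√(C/L) = (481/2)·√(899 nF/234 mH) = 0.471.
%OS = 100 e^{−πζ/√(1−ζ²)} with ζ = 0.471 gives 18.7%.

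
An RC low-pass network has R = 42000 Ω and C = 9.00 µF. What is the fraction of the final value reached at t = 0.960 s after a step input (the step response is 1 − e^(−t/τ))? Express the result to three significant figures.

y/y_∞ ≈ 0.921

τ = RC = 42000 × 9.00 µF = 0.378 s.
y(t)/y_∞ = 1 − e^(−t/τ) = 1 − e^(−0.960/0.378) = 1 − e^(−2.54) = 0.921.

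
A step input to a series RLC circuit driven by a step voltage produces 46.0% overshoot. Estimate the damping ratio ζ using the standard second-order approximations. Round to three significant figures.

ζ ≈ 0.240

ζ = −ln(OS)/√(π² + (ln OS)²). With OS = 0.460, ln OS = −0.7765 and ζ = 0.7765/3.236 = 0.240.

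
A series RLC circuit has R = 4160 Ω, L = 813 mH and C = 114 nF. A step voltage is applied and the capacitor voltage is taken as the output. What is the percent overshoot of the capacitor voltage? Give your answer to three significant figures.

%OS ≈ 2.02%

For a series RLC circuit (capacitor voltage as output), ω_n = 1/√(LC) = 1/√(813 mH · 114 nF) = 3280 rad/s.
ζ = (R/2)·√(C/L) = (4160/2)·√(114 nF/813 mH) = 0.779.
%OS = 100·exp(−πζ/√(1−ζ²)) = 2.02%.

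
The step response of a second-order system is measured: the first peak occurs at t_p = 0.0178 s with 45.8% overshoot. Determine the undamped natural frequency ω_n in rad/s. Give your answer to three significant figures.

From the overshoot, ζ = −ln(OS)/√(π²+ln²(OS)) = 0.241.
t_p = π/ω_d ⇒ ω_d = 176 rad/s; then ω_n = ω_d/√(1−ζ²) = 182 rad/s.

ω_n ≈ 182 rad/s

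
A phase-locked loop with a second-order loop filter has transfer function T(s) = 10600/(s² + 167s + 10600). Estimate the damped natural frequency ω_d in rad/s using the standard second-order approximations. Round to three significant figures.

ω_n = √10600 = 103 rad/s; ζ = 167/(2·103) = 0.811.
ω_d = 103·√(1 − 0.811²) = 60.2 rad/s.

ω_d ≈ 60.2 rad/s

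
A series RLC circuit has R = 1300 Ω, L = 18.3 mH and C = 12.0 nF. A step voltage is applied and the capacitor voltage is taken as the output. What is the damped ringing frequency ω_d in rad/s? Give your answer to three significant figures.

ω_d ≈ 57400 rad/s

For a series RLC circuit (capacitor voltage as output), ω_n = 1/√(LC) = 1/√(18.3 mH · 12.0 nF) = 67500 rad/s.
ζ = (R/2)·√(C/L) = (1300/2)·√(12.0 nF/18.3 mH) = 0.526.
ω_d = 67500·√(1 − 0.526²) = 57400 rad/s.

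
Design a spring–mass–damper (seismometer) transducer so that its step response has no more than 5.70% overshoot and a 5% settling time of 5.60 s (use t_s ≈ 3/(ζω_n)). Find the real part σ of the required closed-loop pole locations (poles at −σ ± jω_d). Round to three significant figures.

The settling-time spec alone fixes σ = ζω_n = 3/t_s = 3/5.60 = 0.536.
(Overshoot then fixes ζ = 0.674 and hence ω_d = σ·√(1−ζ²)/ζ = 0.587 rad/s.)

σ ≈ 0.536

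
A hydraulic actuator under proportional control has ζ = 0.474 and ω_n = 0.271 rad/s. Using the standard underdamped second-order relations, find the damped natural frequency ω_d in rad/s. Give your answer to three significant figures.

ω_d ≈ 0.239 rad/s

ω_d = ω_n√(1−ζ²) = 0.271·√0.775 = 0.239 rad/s.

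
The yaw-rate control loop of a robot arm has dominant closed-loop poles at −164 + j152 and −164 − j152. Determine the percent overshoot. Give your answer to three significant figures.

%OS ≈ 3.37%

The poles are at −σ ± jω_d with σ = 164 and ω_d = 152, so ω_n = √(σ²+ω_d²) = 224 rad/s and ζ = σ/ω_n = 0.733.
Overshoot: exp(−π·0.733/√(1−0.733²)) = 0.0337, i.e. 3.37%.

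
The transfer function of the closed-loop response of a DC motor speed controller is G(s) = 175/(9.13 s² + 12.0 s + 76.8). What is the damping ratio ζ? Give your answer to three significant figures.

ζ ≈ 0.227

Dividing through by 9.13: denominator becomes s² + 1.314 s + 8.412.
So ω_n = √8.412 = 2.90 rad/s and ζ = 1.314/(2·2.90) = 0.227.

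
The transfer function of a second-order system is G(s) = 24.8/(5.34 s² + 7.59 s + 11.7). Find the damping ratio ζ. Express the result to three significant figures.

ζ ≈ 0.480

Dividing through by 5.34: denominator becomes s² + 1.421 s + 2.191.
So ω_n = √2.191 = 1.48 rad/s and ζ = 1.421/(2·1.48) = 0.480.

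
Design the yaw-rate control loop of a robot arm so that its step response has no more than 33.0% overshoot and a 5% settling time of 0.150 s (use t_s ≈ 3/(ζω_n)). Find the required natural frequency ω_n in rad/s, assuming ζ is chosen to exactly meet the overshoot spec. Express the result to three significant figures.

From %OS = 100·exp(−πζ/√(1−ζ²)), invert to get ζ = −ln(OS)/√(π² + ln²(OS)) with OS = 0.330.
−ln 0.330 = 1.109, so ζ = 1.109/√(π² + 1.229) = 0.333.
From t_s ≈ 3/(ζω_n): ω_n = 3/(ζ·t_s) = 3/(0.333·0.150) = 60.1 rad/s.

ω_n ≈ 60.1 rad/s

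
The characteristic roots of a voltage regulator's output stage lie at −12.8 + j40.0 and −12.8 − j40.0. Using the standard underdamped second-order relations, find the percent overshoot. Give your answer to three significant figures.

%OS ≈ 36.6%

With σ = 12.8, ω_d = 40.0: ω_n = √(σ²+ω_d²) = 42.0 rad/s, ζ = σ/ω_n = 0.305.
Overshoot: exp(−π·0.305/√(1−0.305²)) = 0.366, i.e. 36.6%.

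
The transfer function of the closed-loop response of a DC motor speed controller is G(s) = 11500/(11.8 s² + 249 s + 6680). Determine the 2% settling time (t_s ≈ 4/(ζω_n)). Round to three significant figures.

Dividing through by 11.8: denominator becomes s² + 21.10 s + 566.1.
So ω_n = √566.1 = 23.8 rad/s and ζ = 21.10/(2·23.8) = 0.443.
t_s ≈ 4/(ζω_n) = 0.379 s.

t_s ≈ 0.379 s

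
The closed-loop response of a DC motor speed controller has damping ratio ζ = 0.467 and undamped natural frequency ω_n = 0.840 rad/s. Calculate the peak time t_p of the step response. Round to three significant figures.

The damped frequency is ω_d = ω_n√(1−ζ²) = 0.840·√(1−0.218) = 0.743 rad/s.
Peak time t_p = π/ω_d = π/0.743 = 4.23 s.

t_p ≈ 4.23 s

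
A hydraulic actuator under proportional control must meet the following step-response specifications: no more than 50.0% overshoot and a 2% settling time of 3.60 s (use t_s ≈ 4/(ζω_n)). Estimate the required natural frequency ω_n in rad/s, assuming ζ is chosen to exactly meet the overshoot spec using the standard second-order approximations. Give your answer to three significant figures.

ω_n ≈ 5.16 rad/s

From %OS = 100·exp(−πζ/√(1−ζ²)), invert to get ζ = −ln(OS)/√(π² + ln²(OS)) with OS = 0.500.
−ln 0.500 = 0.6931, so ζ = 0.6931/√(π² + 0.4805) = 0.215.
Then ω_n = 4/(ζ t_s) = 4/(0.215 × 3.60) = 5.16 rad/s.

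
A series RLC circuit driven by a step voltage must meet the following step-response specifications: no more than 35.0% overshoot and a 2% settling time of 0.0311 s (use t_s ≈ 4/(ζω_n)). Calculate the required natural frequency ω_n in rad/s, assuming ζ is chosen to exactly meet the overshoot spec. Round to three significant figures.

ω_n ≈ 406 rad/s

ζ = −ln(OS)/√(π² + (ln OS)²). With OS = 0.350, ln OS = −1.050 and ζ = 1.050/3.312 = 0.317.
From t_s ≈ 4/(ζω_n): ω_n = 4/(ζ·t_s) = 4/(0.317·0.0311) = 406 rad/s.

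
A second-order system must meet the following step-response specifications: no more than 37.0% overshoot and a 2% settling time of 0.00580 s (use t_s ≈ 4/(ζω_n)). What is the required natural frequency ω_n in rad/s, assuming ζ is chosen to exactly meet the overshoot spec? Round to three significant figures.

Inverting the overshoot relation: ζ = |ln 0.370|/√(π² + ln²0.370) = 0.302.
Then ω_n = 4/(ζ t_s) = 4/(0.302 × 0.00580) = 2290 rad/s.

ω_n ≈ 2290 rad/s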